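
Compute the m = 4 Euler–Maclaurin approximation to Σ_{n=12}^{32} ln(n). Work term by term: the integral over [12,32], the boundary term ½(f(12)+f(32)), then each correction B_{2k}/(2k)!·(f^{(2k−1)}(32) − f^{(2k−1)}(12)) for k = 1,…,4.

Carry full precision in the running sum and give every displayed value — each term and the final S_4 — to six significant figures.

∫_12^32 ln(x) dx evaluates to 61.0847.
Boundary: ½(f(12) + f(32)) = ½(2.48491 + 3.46574) = 2.97532.
Integral + boundary = 64.0600.
Correction k=1: B_{2}/2! · (f^{(1)}(32) − f^{(1)}(12)) = 1/12 · (0.0312500 − 0.0833333) = -0.00434028.
After k=1: 64.0557.
Correction k=2: B_{4}/4! · (f^{(3)}(32) − f^{(3)}(12)) = −1/720 · (6.10352e-05 − 0.00115741) = 1.52274e-06.
After k=2: 64.0557.
Correction k=3: B_{6}/6! · (f^{(5)}(32) − f^{(5)}(12)) = 1/30240 · (7.15256e-07 − 9.64506e-05) = -3.16585e-09.
After k=3: 64.0557.
Correction k=4: B_{8}/8! · (f^{(7)}(32) − f^{(7)}(12)) = −1/1209600 · (2.09548e-08 − 2.00939e-05) = 1.65947e-11.

S_4 ≈ 64.0557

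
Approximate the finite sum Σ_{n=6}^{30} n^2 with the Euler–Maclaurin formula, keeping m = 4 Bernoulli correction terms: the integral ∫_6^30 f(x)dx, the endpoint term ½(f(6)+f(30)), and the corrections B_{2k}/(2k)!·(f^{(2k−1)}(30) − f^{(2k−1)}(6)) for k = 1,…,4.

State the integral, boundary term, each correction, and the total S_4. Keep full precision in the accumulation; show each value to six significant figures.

S_4 ≈ 9400.00

Integral: ∫_6^30 x^2 dx = 8928.00.
Boundary: ½(f(6) + f(30)) = ½(36.0000 + 900.000) = 468.000.
So far: 9396.00.
Order-1 term: 1/12 · (60.0000 − 12.0000) = 4.00000.
Partial sum through k=1: 9400.00.
Order-2 term: −1/720 · (0.00000 − 0.00000) = 0.00000.
Partial sum through k=2: 9400.00.
Order-3 term: 1/30240 · (0.00000 − 0.00000) = 0.00000.
Partial sum through k=3: 9400.00.
Order-4 term: −1/1209600 · (0.00000 − 0.00000) = 0.00000.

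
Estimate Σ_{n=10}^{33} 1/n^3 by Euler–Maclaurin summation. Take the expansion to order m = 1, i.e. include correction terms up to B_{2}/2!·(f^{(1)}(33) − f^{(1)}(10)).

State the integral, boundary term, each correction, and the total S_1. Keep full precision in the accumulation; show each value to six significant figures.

S_1 ≈ 0.00507957

∫_10^33 1/x^3 dx evaluates to 0.00454086.
Boundary: ½(f(10) + f(33)) = ½(0.00100000 + 2.78265e-05) = 0.000513913.
Running total after boundary: 0.00505478.
k=1: B_{2}/(2)! × [f^{(1)}(33) − f^{(1)}(10)] = 1/12 × (-2.52968e-06 − (-0.000300000)) = 2.47892e-05.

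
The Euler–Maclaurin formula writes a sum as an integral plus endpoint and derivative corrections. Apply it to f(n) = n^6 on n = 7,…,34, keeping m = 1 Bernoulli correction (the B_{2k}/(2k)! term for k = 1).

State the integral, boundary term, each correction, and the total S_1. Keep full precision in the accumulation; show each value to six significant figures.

S_1 ≈ 8.29839e+09

Integral: ∫_7^34 x^6 dx = 7.50322e+09.
Boundary: ½(f(7) + f(34)) = ½(117649 + 1.54480e+09) = 7.72461e+08.
Integral + boundary = 8.27568e+09.
k=1: B_{2}/(2)! × [f^{(1)}(34) − f^{(1)}(7)] = 1/12 × (2.72613e+08 − 100842) = 2.27093e+07.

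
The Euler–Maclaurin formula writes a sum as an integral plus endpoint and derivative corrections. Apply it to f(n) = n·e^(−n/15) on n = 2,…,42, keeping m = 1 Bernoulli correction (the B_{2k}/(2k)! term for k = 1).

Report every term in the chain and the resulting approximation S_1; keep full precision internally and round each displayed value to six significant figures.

∫_2^42 x·e^(−x/15) dx evaluates to 171.177.
Boundary: ½(f(2) + f(42)) = ½(1.75035 + 2.55402) = 2.15218.
So far: 173.329.
k=1: B_{2}/(2)! × [f^{(1)}(42) − f^{(1)}(2)] = 1/12 × (-0.109458 − 0.758484) = -0.0723285.

S_1 ≈ 173.256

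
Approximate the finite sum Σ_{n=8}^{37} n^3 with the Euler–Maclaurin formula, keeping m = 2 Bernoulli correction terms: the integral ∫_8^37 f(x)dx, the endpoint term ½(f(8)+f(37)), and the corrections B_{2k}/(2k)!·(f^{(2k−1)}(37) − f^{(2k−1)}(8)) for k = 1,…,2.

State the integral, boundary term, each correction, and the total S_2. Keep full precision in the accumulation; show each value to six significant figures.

Integral: ∫_8^37 x^3 dx = 467516.
Boundary: ½(f(8) + f(37)) = ½(512.000 + 50653.0) = 25582.5.
Running total after boundary: 493099.
k=1: B_{2}/(2)! × [f^{(1)}(37) − f^{(1)}(8)] = 1/12 × (4107.00 − 192.000) = 326.250.
Partial sum through k=1: 493425.
k=2: B_{4}/(4)! × [f^{(3)}(37) − f^{(3)}(8)] = −1/720 × (6.00000 − 6.00000) = 0.00000.

S_2 ≈ 493425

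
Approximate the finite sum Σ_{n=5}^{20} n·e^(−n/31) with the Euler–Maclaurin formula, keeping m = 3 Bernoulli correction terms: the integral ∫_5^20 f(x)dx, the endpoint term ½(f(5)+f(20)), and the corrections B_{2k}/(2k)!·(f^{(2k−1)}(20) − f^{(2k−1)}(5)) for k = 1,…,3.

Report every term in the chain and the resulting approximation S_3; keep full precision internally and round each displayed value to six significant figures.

S_3 ≈ 127.738

Integral: ∫_5^20 x·e^(−x/31) dx = 120.408.
½[f(5) + f(20)] = ½[4.25522 + 10.4916] = 7.37339.
So far: 127.782.
Correction k=1: B_{2}/2! · (f^{(1)}(20) − f^{(1)}(5)) = 1/12 · (0.186141 − 0.713780) = -0.0439699.
After k=1: 127.738.
Correction k=2: B_{4}/4! · (f^{(3)}(20) − f^{(3)}(5)) = −1/720 · (0.00128543 − 0.00251391) = 1.70623e-06.
After k=2: 127.738.
Correction k=3: B_{6}/6! · (f^{(5)}(20) − f^{(5)}(5)) = 1/30240 · (2.47363e-06 − 4.45898e-06) = -6.56529e-11.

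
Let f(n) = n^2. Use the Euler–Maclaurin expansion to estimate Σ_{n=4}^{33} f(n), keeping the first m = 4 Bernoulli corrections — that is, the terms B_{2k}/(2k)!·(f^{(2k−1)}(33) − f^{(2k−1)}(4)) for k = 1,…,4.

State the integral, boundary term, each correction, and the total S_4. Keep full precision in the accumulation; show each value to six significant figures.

S_4 ≈ 12515.0

∫_4^33 x^2 dx evaluates to 11957.7.
Endpoint term: (f(4) + f(33))/2 = (16.0000 + 1089.00)/2 = 552.500.
So far: 12510.2.
Order-1 term: 1/12 · (66.0000 − 8.00000) = 4.83333.
Running total after k=1: 12515.0.
Order-2 term: −1/720 · (0.00000 − 0.00000) = 0.00000.
Running total after k=2: 12515.0.
Order-3 term: 1/30240 · (0.00000 − 0.00000) = 0.00000.
Running total after k=3: 12515.0.
Order-4 term: −1/1209600 · (0.00000 − 0.00000) = 0.00000.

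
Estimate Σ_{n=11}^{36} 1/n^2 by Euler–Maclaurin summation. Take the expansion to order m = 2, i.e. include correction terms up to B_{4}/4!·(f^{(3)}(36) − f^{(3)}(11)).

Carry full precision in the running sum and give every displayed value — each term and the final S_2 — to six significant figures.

S_2 ≈ 0.0677708

Integral: ∫_11^36 1/x^2 dx = 0.0631313.
Endpoint term: (f(11) + f(36))/2 = (0.00826446 + 0.000771605)/2 = 0.00451803.
Integral + boundary = 0.0676493.
Order-1 term: 1/12 · (-4.28669e-05 − (-0.00150263)) = 0.000121647.
Running total after k=1: 0.0677710.
Order-2 term: −1/720 · (-3.96916e-07 − (-0.000149021)) = -2.06423e-07.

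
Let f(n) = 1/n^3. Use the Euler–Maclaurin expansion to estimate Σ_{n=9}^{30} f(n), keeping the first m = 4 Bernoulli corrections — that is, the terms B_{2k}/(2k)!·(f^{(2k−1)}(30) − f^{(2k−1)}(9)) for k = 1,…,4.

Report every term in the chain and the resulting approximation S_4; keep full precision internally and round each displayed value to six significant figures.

∫_9^30 1/x^3 dx evaluates to 0.00561728.
½[f(9) + f(30)] = ½[0.00137174 + 3.70370e-05] = 0.000704390.
Integral + boundary = 0.00632167.
k=1: B_{2}/(2)! × [f^{(1)}(30) − f^{(1)}(9)] = 1/12 × (-3.70370e-06 − (-0.000457247)) = 3.77953e-05.
Partial sum through k=1: 0.00635947.
k=2: B_{4}/(4)! × [f^{(3)}(30) − f^{(3)}(9)] = −1/720 × (-8.23045e-08 − (-0.000112901)) = -1.56692e-07.
Partial sum through k=2: 0.00635931.
k=3: B_{6}/(6)! × [f^{(5)}(30) − f^{(5)}(9)] = 1/30240 × (-3.84088e-09 − (-5.85410e-05)) = 1.93575e-09.
Partial sum through k=3: 0.00635931.
k=4: B_{8}/(8)! × [f^{(7)}(30) − f^{(7)}(9)] = −1/1209600 × (-3.07270e-10 − (-5.20365e-05)) = -4.30193e-11.

S_4 ≈ 0.00635931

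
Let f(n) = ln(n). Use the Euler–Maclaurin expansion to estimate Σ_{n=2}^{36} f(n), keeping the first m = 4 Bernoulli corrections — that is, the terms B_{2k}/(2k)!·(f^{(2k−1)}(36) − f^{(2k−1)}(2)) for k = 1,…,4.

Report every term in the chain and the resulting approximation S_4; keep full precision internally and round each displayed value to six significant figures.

S_4 ≈ 95.7197

∫_2^36 ln(x) dx evaluates to 93.6204.
½[f(2) + f(36)] = ½[0.693147 + 3.58352] = 2.13833.
Running total after boundary: 95.7587.
Correction k=1: B_{2}/2! · (f^{(1)}(36) − f^{(1)}(2)) = 1/12 · (0.0277778 − 0.500000) = -0.0393519.
After k=1: 95.7194.
Correction k=2: B_{4}/4! · (f^{(3)}(36) − f^{(3)}(2)) = −1/720 · (4.28669e-05 − 0.250000) = 0.000347163.
After k=2: 95.7197.
Correction k=3: B_{6}/6! · (f^{(5)}(36) − f^{(5)}(2)) = 1/30240 · (3.96916e-07 − 0.750000) = -2.48016e-05.
After k=3: 95.7197.
Correction k=4: B_{8}/8! · (f^{(7)}(36) − f^{(7)}(2)) = −1/1209600 · (9.18787e-09 − 5.62500) = 4.65030e-06.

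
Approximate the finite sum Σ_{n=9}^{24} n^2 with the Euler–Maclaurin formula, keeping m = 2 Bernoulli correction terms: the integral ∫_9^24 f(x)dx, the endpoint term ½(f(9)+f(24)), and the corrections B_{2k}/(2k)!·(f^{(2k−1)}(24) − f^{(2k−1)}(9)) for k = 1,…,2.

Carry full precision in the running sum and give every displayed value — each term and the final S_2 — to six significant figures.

S_2 ≈ 4696.00

The integral term ∫_9^24 x^2 dx = 4365.00.
Boundary: ½(f(9) + f(24)) = ½(81.0000 + 576.000) = 328.500.
So far: 4693.50.
k=1: B_{2}/(2)! × [f^{(1)}(24) − f^{(1)}(9)] = 1/12 × (48.0000 − 18.0000) = 2.50000.
Partial sum through k=1: 4696.00.
k=2: B_{4}/(4)! × [f^{(3)}(24) − f^{(3)}(9)] = −1/720 × (0.00000 − 0.00000) = 0.00000.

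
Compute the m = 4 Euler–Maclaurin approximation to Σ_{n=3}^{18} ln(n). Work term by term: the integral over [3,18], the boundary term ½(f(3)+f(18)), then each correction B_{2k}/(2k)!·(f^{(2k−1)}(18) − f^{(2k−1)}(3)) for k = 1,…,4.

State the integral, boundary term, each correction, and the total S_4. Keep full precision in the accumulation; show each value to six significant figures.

S_4 ≈ 35.7023

∫_3^18 ln(x) dx evaluates to 33.7309.
½[f(3) + f(18)] = ½[1.09861 + 2.89037] = 1.99449.
Integral + boundary = 35.7253.
k=1: B_{2}/(2)! × [f^{(1)}(18) − f^{(1)}(3)] = 1/12 × (0.0555556 − 0.333333) = -0.0231481.
After k=1: 35.7022.
k=2: B_{4}/(4)! × [f^{(3)}(18) − f^{(3)}(3)] = −1/720 × (0.000342936 − 0.0740741) = 0.000102404.
After k=2: 35.7023.
k=3: B_{6}/(6)! × [f^{(5)}(18) − f^{(5)}(3)] = 1/30240 × (1.27013e-05 − 0.0987654) = -3.26563e-06.
After k=3: 35.7023.
k=4: B_{8}/(8)! × [f^{(7)}(18) − f^{(7)}(3)] = −1/1209600 × (1.17605e-06 − 0.329218) = 2.72170e-07.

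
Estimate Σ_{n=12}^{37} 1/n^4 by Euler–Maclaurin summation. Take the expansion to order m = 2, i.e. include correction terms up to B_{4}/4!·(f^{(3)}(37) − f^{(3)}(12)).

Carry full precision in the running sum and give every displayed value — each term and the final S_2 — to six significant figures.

S_2 ≈ 0.000212030

The integral term ∫_12^37 1/x^4 dx = 0.000186321.
Endpoint term: (f(12) + f(37))/2 = (4.82253e-05 + 5.33572e-07)/2 = 2.43794e-05.
So far: 0.000210700.
Correction k=1: B_{2}/2! · (f^{(1)}(37) − f^{(1)}(12)) = 1/12 · (-5.76835e-08 − (-1.60751e-05)) = 1.33478e-06.
After k=1: 0.000212035.
Correction k=2: B_{4}/4! · (f^{(3)}(37) − f^{(3)}(12)) = −1/720 · (-1.26406e-09 − (-3.34898e-06)) = -4.64961e-09.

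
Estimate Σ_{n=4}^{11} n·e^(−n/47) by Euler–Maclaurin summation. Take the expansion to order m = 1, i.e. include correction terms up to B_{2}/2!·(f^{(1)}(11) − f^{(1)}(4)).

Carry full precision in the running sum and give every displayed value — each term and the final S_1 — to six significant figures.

∫_4^11 x·e^(−x/47) dx evaluates to 44.2792.
½[f(4) + f(11)] = ½[3.67366 + 8.70461] = 6.18913.
So far: 50.4684.
Order-1 term: 1/12 · (0.606124 − 0.840252) = -0.0195107.

S_1 ≈ 50.4488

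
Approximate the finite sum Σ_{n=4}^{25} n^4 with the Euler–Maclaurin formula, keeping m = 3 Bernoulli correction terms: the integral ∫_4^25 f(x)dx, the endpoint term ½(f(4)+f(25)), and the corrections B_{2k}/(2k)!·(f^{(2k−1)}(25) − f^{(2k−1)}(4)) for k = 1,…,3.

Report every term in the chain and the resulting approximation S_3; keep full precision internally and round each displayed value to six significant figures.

The integral term ∫_4^25 x^4 dx = 1.95292e+06.
Boundary: ½(f(4) + f(25)) = ½(256.000 + 390625) = 195440.
Integral + boundary = 2.14836e+06.
Correction k=1: B_{2}/2! · (f^{(1)}(25) − f^{(1)}(4)) = 1/12 · (62500.0 − 256.000) = 5187.00.
Partial sum through k=1: 2.15355e+06.
Correction k=2: B_{4}/4! · (f^{(3)}(25) − f^{(3)}(4)) = −1/720 · (600.000 − 96.0000) = -0.700000.
Partial sum through k=2: 2.15355e+06.
Correction k=3: B_{6}/6! · (f^{(5)}(25) − f^{(5)}(4)) = 1/30240 · (0.00000 − 0.00000) = 0.00000.

S_3 ≈ 2.15355e+06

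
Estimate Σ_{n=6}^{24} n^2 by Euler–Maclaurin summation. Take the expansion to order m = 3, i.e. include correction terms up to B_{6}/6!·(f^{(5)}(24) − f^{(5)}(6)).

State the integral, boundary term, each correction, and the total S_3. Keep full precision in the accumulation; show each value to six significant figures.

Integral: ∫_6^24 x^2 dx = 4536.00.
Boundary: ½(f(6) + f(24)) = ½(36.0000 + 576.000) = 306.000.
Integral + boundary = 4842.00.
Correction k=1: B_{2}/2! · (f^{(1)}(24) − f^{(1)}(6)) = 1/12 · (48.0000 − 12.0000) = 3.00000.
After k=1: 4845.00.
Correction k=2: B_{4}/4! · (f^{(3)}(24) − f^{(3)}(6)) = −1/720 · (0.00000 − 0.00000) = 0.00000.
After k=2: 4845.00.
Correction k=3: B_{6}/6! · (f^{(5)}(24) − f^{(5)}(6)) = 1/30240 · (0.00000 − 0.00000) = 0.00000.

S_3 ≈ 4845.00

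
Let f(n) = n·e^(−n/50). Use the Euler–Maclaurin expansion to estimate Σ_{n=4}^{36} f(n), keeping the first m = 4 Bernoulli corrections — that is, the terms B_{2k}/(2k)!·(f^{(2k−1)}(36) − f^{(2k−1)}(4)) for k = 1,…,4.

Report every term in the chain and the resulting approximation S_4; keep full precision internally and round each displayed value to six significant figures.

S_4 ≈ 409.928

The integral term ∫_4^36 x·e^(−x/50) dx = 399.379.
½[f(4) + f(36)] = ½[3.69247 + 17.5231] = 10.6078.
So far: 409.987.
Order-1 term: 1/12 · (0.136291 − 0.849267) = -0.0594147.
After k=1: 409.928.
Order-2 term: −1/720 · (0.000443918 − 0.00107820) = 8.80947e-07.
After k=2: 409.928.
Order-3 term: 1/30240 · (3.33328e-07 − 7.26677e-07) = -1.30076e-11.
After k=3: 409.928.
Order-4 term: −1/1209600 · (1.95635e-10 − 4.08830e-10) = 1.76252e-16.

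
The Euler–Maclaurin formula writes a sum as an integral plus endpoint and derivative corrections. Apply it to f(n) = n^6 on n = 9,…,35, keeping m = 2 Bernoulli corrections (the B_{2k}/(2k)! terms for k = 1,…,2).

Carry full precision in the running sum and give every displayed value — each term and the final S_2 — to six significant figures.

S_2 ≈ 1.01363e+10

The integral term ∫_9^35 x^6 dx = 9.19064e+09.
½[f(9) + f(35)] = ½[531441 + 1.83827e+09] = 9.19399e+08.
So far: 1.01100e+10.
Order-1 term: 1/12 · (3.15131e+08 − 354294) = 2.62314e+07.
Running total after k=1: 1.01363e+10.
Order-2 term: −1/720 · (5.14500e+06 − 87480.0) = -7024.33.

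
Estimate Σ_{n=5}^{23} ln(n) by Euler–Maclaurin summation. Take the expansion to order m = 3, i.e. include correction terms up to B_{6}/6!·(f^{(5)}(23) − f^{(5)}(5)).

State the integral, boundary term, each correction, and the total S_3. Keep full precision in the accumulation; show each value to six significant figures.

Integral: ∫_5^23 ln(x) dx = 46.0692.
Endpoint term: (f(5) + f(23))/2 = (1.60944 + 3.13549)/2 = 2.37247.
Integral + boundary = 48.4416.
Correction k=1: B_{2}/2! · (f^{(1)}(23) − f^{(1)}(5)) = 1/12 · (0.0434783 − 0.200000) = -0.0130435.
Partial sum through k=1: 48.4286.
Correction k=2: B_{4}/4! · (f^{(3)}(23) − f^{(3)}(5)) = −1/720 · (0.000164379 − 0.0160000) = 2.19939e-05.
Partial sum through k=2: 48.4286.
Correction k=3: B_{6}/6! · (f^{(5)}(23) − f^{(5)}(5)) = 1/30240 · (3.72883e-06 − 0.00768000) = -2.53845e-07.

S_3 ≈ 48.4286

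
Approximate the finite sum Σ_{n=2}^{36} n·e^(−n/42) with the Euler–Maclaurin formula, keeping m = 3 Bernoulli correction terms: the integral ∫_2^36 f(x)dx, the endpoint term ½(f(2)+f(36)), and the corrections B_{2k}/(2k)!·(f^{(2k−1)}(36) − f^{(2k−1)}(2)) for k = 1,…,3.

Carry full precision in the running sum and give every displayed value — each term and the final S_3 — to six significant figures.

S_3 ≈ 380.339

Integral: ∫_2^36 x·e^(−x/42) dx = 371.817.
Endpoint term: (f(2) + f(36))/2 = (1.90699 + 15.2774)/2 = 8.59221.
Running total after boundary: 380.409.
k=1: B_{2}/(2)! × [f^{(1)}(36) − f^{(1)}(2)] = 1/12 × (0.0606247 − 0.908092) = -0.0706223.
After k=1: 380.339.
k=2: B_{4}/(4)! × [f^{(3)}(36) − f^{(3)}(2)] = −1/720 × (0.000515516 − 0.00159585) = 1.50047e-06.
After k=2: 380.339.
k=3: B_{6}/(6)! × [f^{(5)}(36) − f^{(5)}(2)] = 1/30240 × (5.65003e-07 − 1.51753e-06) = -3.14988e-11.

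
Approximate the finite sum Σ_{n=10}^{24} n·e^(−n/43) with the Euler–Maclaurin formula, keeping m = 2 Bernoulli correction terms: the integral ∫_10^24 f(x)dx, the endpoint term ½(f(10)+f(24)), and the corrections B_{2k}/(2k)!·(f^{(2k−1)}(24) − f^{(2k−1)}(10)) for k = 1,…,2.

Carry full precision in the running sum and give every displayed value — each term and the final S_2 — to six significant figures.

∫_10^24 x·e^(−x/43) dx evaluates to 157.398.
Boundary: ½(f(10) + f(24)) = ½(7.92504 + 13.7345) = 10.8298.
Running total after boundary: 168.228.
Correction k=1: B_{2}/2! · (f^{(1)}(24) − f^{(1)}(10)) = 1/12 · (0.252865 − 0.608200) = -0.0296113.
Partial sum through k=1: 168.198.
Correction k=2: B_{4}/4! · (f^{(3)}(24) − f^{(3)}(10)) = −1/720 · (0.000755765 − 0.00118616) = 5.97769e-07.

S_2 ≈ 168.198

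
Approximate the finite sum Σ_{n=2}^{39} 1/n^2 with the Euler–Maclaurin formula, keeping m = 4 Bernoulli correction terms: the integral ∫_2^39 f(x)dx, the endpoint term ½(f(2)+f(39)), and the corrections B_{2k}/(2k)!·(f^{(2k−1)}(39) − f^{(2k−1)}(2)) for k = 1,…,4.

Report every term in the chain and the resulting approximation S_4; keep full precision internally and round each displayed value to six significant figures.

S_4 ≈ 0.619597

The integral term ∫_2^39 1/x^2 dx = 0.474359.
Endpoint term: (f(2) + f(39))/2 = (0.250000 + 0.000657462)/2 = 0.125329.
Integral + boundary = 0.599688.
Order-1 term: 1/12 · (-3.37160e-05 − (-0.250000)) = 0.0208305.
Partial sum through k=1: 0.620518.
Order-2 term: −1/720 · (-2.66004e-07 − (-0.750000)) = -0.00104167.
Partial sum through k=2: 0.619477.
Order-3 term: 1/30240 · (-5.24663e-09 − (-5.62500)) = 0.000186012.
Partial sum through k=3: 0.619663.
Order-4 term: −1/1209600 · (-1.93170e-10 − (-78.7500)) = -6.51042e-05.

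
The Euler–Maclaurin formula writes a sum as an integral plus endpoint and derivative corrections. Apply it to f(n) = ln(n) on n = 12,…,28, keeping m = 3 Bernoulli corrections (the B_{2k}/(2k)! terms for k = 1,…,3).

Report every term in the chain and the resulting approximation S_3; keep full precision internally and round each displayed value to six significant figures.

∫_12^28 ln(x) dx evaluates to 47.4828.
½[f(12) + f(28)] = ½[2.48491 + 3.33220] = 2.90856.
Running total after boundary: 50.3914.
Order-1 term: 1/12 · (0.0357143 − 0.0833333) = -0.00396825.
Partial sum through k=1: 50.3874.
Order-2 term: −1/720 · (9.11079e-05 − 0.00115741) = 1.48097e-06.
Partial sum through k=2: 50.3874.
Order-3 term: 1/30240 · (1.39451e-06 − 9.64506e-05) = -3.14339e-09.

S_3 ≈ 50.3874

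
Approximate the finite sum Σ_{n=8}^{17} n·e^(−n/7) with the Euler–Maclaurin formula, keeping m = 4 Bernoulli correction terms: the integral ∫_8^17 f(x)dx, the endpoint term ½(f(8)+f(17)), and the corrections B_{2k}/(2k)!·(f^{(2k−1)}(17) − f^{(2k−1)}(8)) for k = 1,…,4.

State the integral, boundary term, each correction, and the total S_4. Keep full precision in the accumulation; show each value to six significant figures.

S_4 ≈ 20.6922

∫_8^17 x·e^(−x/7) dx evaluates to 18.6739.
Boundary: ½(f(8) + f(17)) = ½(2.55125 + 1.49877) = 2.02501.
So far: 20.6989.
k=1: B_{2}/(2)! × [f^{(1)}(17) − f^{(1)}(8)] = 1/12 × (-0.125947 − (-0.0455581)) = -0.00669905.
After k=1: 20.6922.
k=2: B_{4}/(4)! × [f^{(3)}(17) − f^{(3)}(8)] = −1/720 × (0.00102814 − 0.0120868) = 1.53593e-05.
After k=2: 20.6922.
k=3: B_{6}/(6)! × [f^{(5)}(17) − f^{(5)}(8)] = 1/30240 × (9.44207e-05 − 0.000512315) = -1.38193e-08.
After k=3: 20.6922.
k=4: B_{8}/(8)! × [f^{(7)}(17) − f^{(7)}(8)] = −1/1209600 × (3.42569e-06 − 1.58767e-05) = 1.02935e-11.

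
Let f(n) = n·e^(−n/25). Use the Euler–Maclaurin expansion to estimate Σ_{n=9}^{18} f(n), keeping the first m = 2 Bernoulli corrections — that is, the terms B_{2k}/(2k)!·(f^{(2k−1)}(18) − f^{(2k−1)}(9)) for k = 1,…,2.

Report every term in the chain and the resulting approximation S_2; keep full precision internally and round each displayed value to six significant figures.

Integral: ∫_9^18 x·e^(−x/25) dx = 69.7662.
Boundary: ½(f(9) + f(18)) = ½(6.27909 + 8.76154) = 7.52031.
So far: 77.2865.
k=1: B_{2}/(2)! × [f^{(1)}(18) − f^{(1)}(9)] = 1/12 × (0.136291 − 0.446513) = -0.0258519.
Running total after k=1: 77.2607.
k=2: B_{4}/(4)! × [f^{(3)}(18) − f^{(3)}(9)] = −1/720 × (0.00177567 − 0.00294698) = 1.62682e-06.

S_2 ≈ 77.2607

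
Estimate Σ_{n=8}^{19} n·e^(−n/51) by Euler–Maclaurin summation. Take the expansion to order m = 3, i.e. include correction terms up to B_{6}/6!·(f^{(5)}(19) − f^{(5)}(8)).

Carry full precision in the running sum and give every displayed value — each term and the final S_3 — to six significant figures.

Integral: ∫_8^19 x·e^(−x/51) dx = 112.514.
Endpoint term: (f(8) + f(19))/2 = (6.83857 + 13.0905)/2 = 9.96456.
So far: 122.478.
Correction k=1: B_{2}/2! · (f^{(1)}(19) − f^{(1)}(8)) = 1/12 · (0.432299 − 0.720732) = -0.0240361.
Running total after k=1: 122.454.
Correction k=2: B_{4}/4! · (f^{(3)}(19) − f^{(3)}(8)) = −1/720 · (0.000695982 − 0.000934400) = 3.31136e-07.
Running total after k=2: 122.454.
Correction k=3: B_{6}/6! · (f^{(5)}(19) − f^{(5)}(8)) = 1/30240 · (4.71265e-07 − 6.11958e-07) = -4.65254e-12.

S_3 ≈ 122.454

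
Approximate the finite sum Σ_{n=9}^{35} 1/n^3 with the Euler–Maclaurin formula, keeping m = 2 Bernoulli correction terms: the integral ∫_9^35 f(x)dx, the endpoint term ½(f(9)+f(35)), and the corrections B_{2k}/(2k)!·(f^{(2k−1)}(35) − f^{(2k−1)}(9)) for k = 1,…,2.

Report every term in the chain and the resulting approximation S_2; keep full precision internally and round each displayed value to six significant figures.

S_2 ≈ 0.00649999

Integral: ∫_9^35 1/x^3 dx = 0.00576468.
Boundary: ½(f(9) + f(35)) = ½(0.00137174 + 2.33236e-05) = 0.000697533.
Running total after boundary: 0.00646221.
Correction k=1: B_{2}/2! · (f^{(1)}(35) − f^{(1)}(9)) = 1/12 · (-1.99917e-06 − (-0.000457247)) = 3.79374e-05.
After k=1: 0.00650015.
Correction k=2: B_{4}/4! · (f^{(3)}(35) − f^{(3)}(9)) = −1/720 · (-3.26395e-08 − (-0.000112901)) = -1.56761e-07.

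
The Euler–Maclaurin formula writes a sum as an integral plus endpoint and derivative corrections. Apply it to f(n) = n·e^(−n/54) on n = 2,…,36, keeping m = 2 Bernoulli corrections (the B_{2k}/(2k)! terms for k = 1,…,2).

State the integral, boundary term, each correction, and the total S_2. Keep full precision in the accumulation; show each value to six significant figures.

S_2 ≈ 428.984

Integral: ∫_2^36 x·e^(−x/54) dx = 418.842.
Endpoint term: (f(2) + f(36))/2 = (1.92728 + 18.4830)/2 = 10.2051.
Integral + boundary = 429.047.
k=1: B_{2}/(2)! × [f^{(1)}(36) − f^{(1)}(2)] = 1/12 × (0.171139 − 0.927950) = -0.0630676.
Partial sum through k=1: 428.984.
k=2: B_{4}/(4)! × [f^{(3)}(36) − f^{(3)}(2)] = −1/720 × (0.000410828 − 0.000979160) = 7.89351e-07.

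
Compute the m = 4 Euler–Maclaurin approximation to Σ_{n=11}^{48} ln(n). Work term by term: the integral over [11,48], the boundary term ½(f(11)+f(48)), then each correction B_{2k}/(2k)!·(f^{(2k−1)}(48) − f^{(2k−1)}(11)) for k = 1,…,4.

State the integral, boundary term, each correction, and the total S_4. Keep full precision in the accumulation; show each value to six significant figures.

Integral: ∫_11^48 ln(x) dx = 122.441.
½[f(11) + f(48)] = ½[2.39790 + 3.87120] = 3.13455.
So far: 125.575.
Order-1 term: 1/12 · (0.0208333 − 0.0909091) = -0.00583965.
Partial sum through k=1: 125.570.
Order-2 term: −1/720 · (1.80845e-05 − 0.00150263) = 2.06187e-06.
Partial sum through k=2: 125.570.
Order-3 term: 1/30240 · (9.41901e-08 − 0.000149021) = -4.92483e-09.
Partial sum through k=3: 125.570.
Order-4 term: −1/1209600 · (1.22643e-09 − 3.69474e-05) = 3.05441e-11.

S_4 ≈ 125.570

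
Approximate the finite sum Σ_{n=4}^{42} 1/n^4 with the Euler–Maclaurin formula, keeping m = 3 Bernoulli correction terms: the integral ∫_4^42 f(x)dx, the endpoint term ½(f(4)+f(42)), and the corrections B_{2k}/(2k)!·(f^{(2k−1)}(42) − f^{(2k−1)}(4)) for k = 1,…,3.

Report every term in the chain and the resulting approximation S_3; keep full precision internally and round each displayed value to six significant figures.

S_3 ≈ 0.00747331

The integral term ∫_4^42 1/x^4 dx = 0.00520383.
Boundary: ½(f(4) + f(42)) = ½(0.00390625 + 3.21368e-07) = 0.00195329.
Integral + boundary = 0.00715712.
k=1: B_{2}/(2)! × [f^{(1)}(42) − f^{(1)}(4)] = 1/12 × (-3.06065e-08 − (-0.00390625)) = 0.000325518.
Partial sum through k=1: 0.00748264.
k=2: B_{4}/(4)! × [f^{(3)}(42) − f^{(3)}(4)] = −1/720 × (-5.20519e-10 − (-0.00732422)) = -1.01725e-05.
Partial sum through k=2: 0.00747247.
k=3: B_{6}/(6)! × [f^{(5)}(42) − f^{(5)}(4)] = 1/30240 × (-1.65244e-11 − (-0.0256348)) = 8.47711e-07.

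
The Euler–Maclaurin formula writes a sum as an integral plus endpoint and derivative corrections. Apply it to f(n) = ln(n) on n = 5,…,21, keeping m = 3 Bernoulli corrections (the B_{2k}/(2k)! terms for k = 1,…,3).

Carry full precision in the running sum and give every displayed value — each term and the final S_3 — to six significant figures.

∫_5^21 ln(x) dx evaluates to 39.8878.
½[f(5) + f(21)] = ½[1.60944 + 3.04452] = 2.32698.
Integral + boundary = 42.2148.
Order-1 term: 1/12 · (0.0476190 − 0.200000) = -0.0126984.
Partial sum through k=1: 42.2021.
Order-2 term: −1/720 · (0.000215959 − 0.0160000) = 2.19223e-05.
Partial sum through k=2: 42.2021.
Order-3 term: 1/30240 · (5.87645e-06 − 0.00768000) = -2.53774e-07.

S_3 ≈ 42.2021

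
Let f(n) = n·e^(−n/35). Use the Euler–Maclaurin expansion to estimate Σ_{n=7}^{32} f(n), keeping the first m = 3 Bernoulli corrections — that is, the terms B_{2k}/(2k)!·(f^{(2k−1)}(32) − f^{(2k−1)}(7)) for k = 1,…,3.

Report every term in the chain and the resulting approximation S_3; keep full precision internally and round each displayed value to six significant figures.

∫_7^32 x·e^(−x/35) dx evaluates to 263.652.
½[f(7) + f(32)] = ½[5.73112 + 12.8257] = 9.27840.
Integral + boundary = 272.930.
Correction k=1: B_{2}/2! · (f^{(1)}(32) − f^{(1)}(7)) = 1/12 · (0.0343545 − 0.654985) = -0.0517192.
Partial sum through k=1: 272.878.
Correction k=2: B_{4}/4! · (f^{(3)}(32) − f^{(3)}(7)) = −1/720 · (0.000682416 − 0.00187138) = 1.65134e-06.
Partial sum through k=2: 272.878.
Correction k=3: B_{6}/6! · (f^{(5)}(32) − f^{(5)}(7)) = 1/30240 · (1.09126e-06 − 2.61885e-06) = -5.05156e-11.

S_3 ≈ 272.878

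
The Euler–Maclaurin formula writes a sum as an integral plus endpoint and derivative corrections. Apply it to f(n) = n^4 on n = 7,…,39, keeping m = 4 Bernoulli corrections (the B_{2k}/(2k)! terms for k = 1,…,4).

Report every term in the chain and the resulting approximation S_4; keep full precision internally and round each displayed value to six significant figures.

S_4 ≈ 1.92191e+07

Integral: ∫_7^39 x^4 dx = 1.80415e+07.
Endpoint term: (f(7) + f(39))/2 = (2401.00 + 2.31344e+06)/2 = 1.15792e+06.
Running total after boundary: 1.91994e+07.
Correction k=1: B_{2}/2! · (f^{(1)}(39) − f^{(1)}(7)) = 1/12 · (237276 − 1372.00) = 19658.7.
Running total after k=1: 1.92191e+07.
Correction k=2: B_{4}/4! · (f^{(3)}(39) − f^{(3)}(7)) = −1/720 · (936.000 − 168.000) = -1.06667.
Running total after k=2: 1.92191e+07.
Correction k=3: B_{6}/6! · (f^{(5)}(39) − f^{(5)}(7)) = 1/30240 · (0.00000 − 0.00000) = 0.00000.
Running total after k=3: 1.92191e+07.
Correction k=4: B_{8}/8! · (f^{(7)}(39) − f^{(7)}(7)) = −1/1209600 · (0.00000 − 0.00000) = 0.00000.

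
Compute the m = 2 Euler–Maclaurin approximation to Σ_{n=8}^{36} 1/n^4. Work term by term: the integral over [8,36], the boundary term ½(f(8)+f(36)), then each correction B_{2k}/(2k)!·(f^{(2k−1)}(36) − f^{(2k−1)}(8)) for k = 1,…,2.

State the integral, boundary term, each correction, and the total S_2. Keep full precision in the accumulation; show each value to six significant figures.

S_2 ≈ 0.000776353

∫_8^36 1/x^4 dx evaluates to 0.000643897.
Boundary: ½(f(8) + f(36)) = ½(0.000244141 + 5.95374e-07) = 0.000122368.
So far: 0.000766265.
Correction k=1: B_{2}/2! · (f^{(1)}(36) − f^{(1)}(8)) = 1/12 · (-6.61527e-08 − (-0.000122070)) = 1.01670e-05.
Running total after k=1: 0.000776432.
Correction k=2: B_{4}/4! · (f^{(3)}(36) − f^{(3)}(8)) = −1/720 · (-1.53131e-09 − (-5.72205e-05)) = -7.94707e-08.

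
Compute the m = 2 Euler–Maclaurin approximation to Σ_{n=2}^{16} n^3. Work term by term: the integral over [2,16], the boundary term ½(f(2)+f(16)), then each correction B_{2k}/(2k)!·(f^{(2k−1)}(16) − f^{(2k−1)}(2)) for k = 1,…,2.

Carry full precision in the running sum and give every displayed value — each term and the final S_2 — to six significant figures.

Integral: ∫_2^16 x^3 dx = 16380.0.
Boundary: ½(f(2) + f(16)) = ½(8.00000 + 4096.00) = 2052.00.
Integral + boundary = 18432.0.
Correction k=1: B_{2}/2! · (f^{(1)}(16) − f^{(1)}(2)) = 1/12 · (768.000 − 12.0000) = 63.0000.
Running total after k=1: 18495.0.
Correction k=2: B_{4}/4! · (f^{(3)}(16) − f^{(3)}(2)) = −1/720 · (6.00000 − 6.00000) = 0.00000.

S_2 ≈ 18495.0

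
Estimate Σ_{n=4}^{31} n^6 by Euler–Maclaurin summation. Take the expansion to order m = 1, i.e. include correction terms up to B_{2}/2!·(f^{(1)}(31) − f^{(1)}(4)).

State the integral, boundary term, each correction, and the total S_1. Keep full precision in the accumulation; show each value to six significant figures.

The integral term ∫_4^31 x^6 dx = 3.93037e+09.
Boundary: ½(f(4) + f(31)) = ½(4096.00 + 8.87504e+08) = 4.43754e+08.
Running total after boundary: 4.37412e+09.
k=1: B_{2}/(2)! × [f^{(1)}(31) − f^{(1)}(4)] = 1/12 × (1.71775e+08 − 6144.00) = 1.43141e+07.

S_1 ≈ 4.38844e+09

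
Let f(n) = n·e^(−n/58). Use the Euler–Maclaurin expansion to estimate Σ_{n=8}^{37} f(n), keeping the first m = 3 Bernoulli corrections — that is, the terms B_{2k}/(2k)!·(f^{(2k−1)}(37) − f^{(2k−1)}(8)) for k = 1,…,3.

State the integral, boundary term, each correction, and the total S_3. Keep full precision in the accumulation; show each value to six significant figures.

The integral term ∫_8^37 x·e^(−x/58) dx = 423.397.
½[f(8) + f(37)] = ½[6.96927 + 19.5502] = 13.2597.
Running total after boundary: 436.657.
Correction k=1: B_{2}/2! · (f^{(1)}(37) − f^{(1)}(8)) = 1/12 · (0.191312 − 0.750999) = -0.0466406.
After k=1: 436.610.
Correction k=2: B_{4}/4! · (f^{(3)}(37) − f^{(3)}(8)) = −1/720 · (0.000371011 − 0.000741176) = 5.14118e-07.
After k=2: 436.610.
Correction k=3: B_{6}/6! · (f^{(5)}(37) − f^{(5)}(8)) = 1/30240 · (2.03672e-07 − 3.74288e-07) = -5.64209e-12.

S_3 ≈ 436.610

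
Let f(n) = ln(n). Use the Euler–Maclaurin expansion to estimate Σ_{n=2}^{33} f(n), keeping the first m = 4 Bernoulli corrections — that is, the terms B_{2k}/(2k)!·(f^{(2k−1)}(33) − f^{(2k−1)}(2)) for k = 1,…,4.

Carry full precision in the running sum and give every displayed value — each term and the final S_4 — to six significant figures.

Integral: ∫_2^33 ln(x) dx = 82.9985.
Boundary: ½(f(2) + f(33)) = ½(0.693147 + 3.49651) = 2.09483.
Integral + boundary = 85.0933.
k=1: B_{2}/(2)! × [f^{(1)}(33) − f^{(1)}(2)] = 1/12 × (0.0303030 − 0.500000) = -0.0391414.
Partial sum through k=1: 85.0541.
k=2: B_{4}/(4)! × [f^{(3)}(33) − f^{(3)}(2)] = −1/720 × (5.56529e-05 − 0.250000) = 0.000347145.
Partial sum through k=2: 85.0545.
k=3: B_{6}/(6)! × [f^{(5)}(33) − f^{(5)}(2)] = 1/30240 × (6.13256e-07 − 0.750000) = -2.48016e-05.
Partial sum through k=3: 85.0545.
k=4: B_{8}/(8)! × [f^{(7)}(33) − f^{(7)}(2)] = −1/1209600 × (1.68941e-08 − 5.62500) = 4.65030e-06.

S_4 ≈ 85.0545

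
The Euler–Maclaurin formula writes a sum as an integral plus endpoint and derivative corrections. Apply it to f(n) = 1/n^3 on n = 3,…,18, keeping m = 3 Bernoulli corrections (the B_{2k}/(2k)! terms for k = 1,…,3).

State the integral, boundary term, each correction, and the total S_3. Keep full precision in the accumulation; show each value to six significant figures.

S_3 ≈ 0.0755990

The integral term ∫_3^18 1/x^3 dx = 0.0540123.
Boundary: ½(f(3) + f(18)) = ½(0.0370370 + 0.000171468) = 0.0186043.
Running total after boundary: 0.0726166.
Order-1 term: 1/12 · (-2.85780e-05 − (-0.0370370)) = 0.00308404.
Running total after k=1: 0.0757006.
Order-2 term: −1/720 · (-1.76407e-06 − (-0.0823045)) = -0.000114309.
Running total after k=2: 0.0755863.
Order-3 term: 1/30240 · (-2.28676e-07 − (-0.384088)) = 1.27013e-05.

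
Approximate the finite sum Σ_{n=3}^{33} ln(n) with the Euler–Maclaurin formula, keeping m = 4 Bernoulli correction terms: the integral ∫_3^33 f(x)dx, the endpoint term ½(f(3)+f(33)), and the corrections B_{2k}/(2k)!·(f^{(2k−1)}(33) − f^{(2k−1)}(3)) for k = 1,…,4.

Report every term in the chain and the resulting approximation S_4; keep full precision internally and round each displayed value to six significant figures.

S_4 ≈ 84.3613

∫_3^33 ln(x) dx evaluates to 82.0889.
½[f(3) + f(33)] = ½[1.09861 + 3.49651] = 2.29756.
Integral + boundary = 84.3865.
Order-1 term: 1/12 · (0.0303030 − 0.333333) = -0.0252525.
After k=1: 84.3612.
Order-2 term: −1/720 · (5.56529e-05 − 0.0740741) = 0.000102803.
After k=2: 84.3613.
Order-3 term: 1/30240 · (6.13256e-07 − 0.0987654) = -3.26603e-06.
After k=3: 84.3613.
Order-4 term: −1/1209600 · (1.68941e-08 − 0.329218) = 2.72171e-07.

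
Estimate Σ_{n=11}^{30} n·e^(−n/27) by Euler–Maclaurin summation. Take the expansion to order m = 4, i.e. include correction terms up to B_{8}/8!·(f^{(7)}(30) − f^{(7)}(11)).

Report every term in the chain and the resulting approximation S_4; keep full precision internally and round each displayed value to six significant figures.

Integral: ∫_11^30 x·e^(−x/27) dx = 176.045.
Boundary: ½(f(11) + f(30)) = ½(7.31910 + 9.87579) = 8.59745.
Integral + boundary = 184.642.
Correction k=1: B_{2}/2! · (f^{(1)}(30) − f^{(1)}(11)) = 1/12 · (-0.0365770 − 0.394295) = -0.0359060.
After k=1: 184.606.
Correction k=2: B_{4}/4! · (f^{(3)}(30) − f^{(3)}(11)) = −1/720 · (0.000852962 − 0.00236631) = 2.10188e-06.
After k=2: 184.606.
Correction k=3: B_{6}/6! · (f^{(5)}(30) − f^{(5)}(11)) = 1/30240 · (2.40891e-06 − 5.75000e-06) = -1.10486e-10.
After k=3: 184.606.
Correction k=4: B_{8}/8! · (f^{(7)}(30) − f^{(7)}(11)) = −1/1209600 · (5.00382e-09 − 1.13224e-08) = 5.22370e-15.

S_4 ≈ 184.606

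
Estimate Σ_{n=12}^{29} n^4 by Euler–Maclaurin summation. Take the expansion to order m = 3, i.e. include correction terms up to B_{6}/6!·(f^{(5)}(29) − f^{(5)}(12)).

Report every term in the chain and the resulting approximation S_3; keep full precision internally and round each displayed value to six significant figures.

The integral term ∫_12^29 x^4 dx = 4.05246e+06.
Boundary: ½(f(12) + f(29)) = ½(20736.0 + 707281) = 364008.
So far: 4.41647e+06.
Correction k=1: B_{2}/2! · (f^{(1)}(29) − f^{(1)}(12)) = 1/12 · (97556.0 − 6912.00) = 7553.67.
Running total after k=1: 4.42403e+06.
Correction k=2: B_{4}/4! · (f^{(3)}(29) − f^{(3)}(12)) = −1/720 · (696.000 − 288.000) = -0.566667.
Running total after k=2: 4.42403e+06.
Correction k=3: B_{6}/6! · (f^{(5)}(29) − f^{(5)}(12)) = 1/30240 · (0.00000 − 0.00000) = 0.00000.

S_3 ≈ 4.42402e+06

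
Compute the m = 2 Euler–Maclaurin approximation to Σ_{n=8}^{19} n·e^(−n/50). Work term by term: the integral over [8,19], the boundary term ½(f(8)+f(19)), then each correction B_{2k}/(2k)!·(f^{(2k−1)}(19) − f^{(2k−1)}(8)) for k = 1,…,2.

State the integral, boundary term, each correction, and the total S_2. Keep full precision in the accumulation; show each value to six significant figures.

Integral: ∫_8^19 x·e^(−x/50) dx = 111.895.
Endpoint term: (f(8) + f(19))/2 = (6.81715 + 12.9934)/2 = 9.90526.
So far: 121.800.
Correction k=1: B_{2}/2! · (f^{(1)}(19) − f^{(1)}(8)) = 1/12 · (0.423994 − 0.715801) = -0.0243172.
After k=1: 121.776.
Correction k=2: B_{4}/4! · (f^{(3)}(19) − f^{(3)}(8)) = −1/720 · (0.000716687 − 0.000968035) = 3.49095e-07.

S_2 ≈ 121.776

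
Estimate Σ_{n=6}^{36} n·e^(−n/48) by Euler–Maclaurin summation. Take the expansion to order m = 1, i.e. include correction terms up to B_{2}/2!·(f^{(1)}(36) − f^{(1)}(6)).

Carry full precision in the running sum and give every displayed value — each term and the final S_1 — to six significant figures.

Integral: ∫_6^36 x·e^(−x/48) dx = 382.850.
½[f(6) + f(36)] = ½[5.29498 + 17.0052] = 11.1501.
Running total after boundary: 394.000.
Order-1 term: 1/12 · (0.118092 − 0.772185) = -0.0545078.

S_1 ≈ 393.946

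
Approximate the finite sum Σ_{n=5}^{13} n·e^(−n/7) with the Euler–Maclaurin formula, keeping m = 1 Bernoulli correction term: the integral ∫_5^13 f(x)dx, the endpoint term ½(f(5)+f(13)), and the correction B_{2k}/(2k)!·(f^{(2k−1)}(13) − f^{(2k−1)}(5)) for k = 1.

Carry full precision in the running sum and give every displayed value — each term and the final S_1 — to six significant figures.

Integral: ∫_5^13 x·e^(−x/7) dx = 19.2650.
Endpoint term: (f(5) + f(13))/2 = (2.44771 + 2.02953)/2 = 2.23862.
So far: 21.5036.
Correction k=1: B_{2}/2! · (f^{(1)}(13) − f^{(1)}(5)) = 1/12 · (-0.133815 − 0.139869) = -0.0228070.

S_1 ≈ 21.4808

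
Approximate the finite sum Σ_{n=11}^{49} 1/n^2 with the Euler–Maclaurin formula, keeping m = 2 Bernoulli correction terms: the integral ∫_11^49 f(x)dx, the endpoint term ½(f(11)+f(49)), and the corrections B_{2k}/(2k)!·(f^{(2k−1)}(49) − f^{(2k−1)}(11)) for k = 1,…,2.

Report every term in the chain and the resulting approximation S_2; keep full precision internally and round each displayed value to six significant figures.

The integral term ∫_11^49 1/x^2 dx = 0.0705009.
Endpoint term: (f(11) + f(49))/2 = (0.00826446 + 0.000416493)/2 = 0.00434048.
Integral + boundary = 0.0748414.
Correction k=1: B_{2}/2! · (f^{(1)}(49) − f^{(1)}(11)) = 1/12 · (-1.69997e-05 − (-0.00150263)) = 0.000123802.
Partial sum through k=1: 0.0749652.
Correction k=2: B_{4}/4! · (f^{(3)}(49) − f^{(3)}(11)) = −1/720 · (-8.49632e-08 − (-0.000149021)) = -2.06856e-07.

S_2 ≈ 0.0749650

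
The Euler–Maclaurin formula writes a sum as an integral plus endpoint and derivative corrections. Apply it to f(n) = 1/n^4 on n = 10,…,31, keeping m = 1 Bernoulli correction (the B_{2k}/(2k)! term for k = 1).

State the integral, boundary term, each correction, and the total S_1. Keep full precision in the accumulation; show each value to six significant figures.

S_1 ≈ 0.000376007

Integral: ∫_10^31 1/x^4 dx = 0.000322144.
½[f(10) + f(31)] = ½[0.000100000 + 1.08281e-06] = 5.05414e-05.
Running total after boundary: 0.000372686.
k=1: B_{2}/(2)! × [f^{(1)}(31) − f^{(1)}(10)] = 1/12 × (-1.39718e-07 − (-4.00000e-05)) = 3.32169e-06.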